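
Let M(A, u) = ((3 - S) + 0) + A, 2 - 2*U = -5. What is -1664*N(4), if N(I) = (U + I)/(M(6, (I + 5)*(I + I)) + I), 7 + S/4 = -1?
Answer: -832/3 ≈ -277.33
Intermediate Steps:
S = -32 (S = -28 + 4*(-1) = -28 - 4 = -32)
U = 7/2 (U = 1 - ½*(-5) = 1 + 5/2 = 7/2 ≈ 3.5000)
M(A, u) = 35 + A (M(A, u) = ((3 - 1*(-32)) + 0) + A = ((3 + 32) + 0) + A = (35 + 0) + A = 35 + A)
N(I) = (7/2 + I)/(41 + I) (N(I) = (7/2 + I)/((35 + 6) + I) = (7/2 + I)/(41 + I))
-1664*N(4) = -1664*(7/2 + 4)/(41 + 4) = -1664*15/(45*2) = -1664*⅙ = -832/3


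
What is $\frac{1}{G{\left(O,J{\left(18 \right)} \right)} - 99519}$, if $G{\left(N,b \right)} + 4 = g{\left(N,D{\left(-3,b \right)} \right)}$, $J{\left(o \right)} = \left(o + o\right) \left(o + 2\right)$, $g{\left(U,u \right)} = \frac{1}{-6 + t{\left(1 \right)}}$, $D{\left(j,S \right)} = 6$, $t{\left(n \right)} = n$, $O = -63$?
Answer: $- \frac{5}{497616} \approx -1.0048 \cdot 10^{-5}$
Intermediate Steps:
$g{\left(U,u \right)} = - \frac{1}{5}$ ($g{\left(U,u \right)} = \frac{1}{-6 + 1} = \frac{1}{-5} = - \frac{1}{5}$)
$J{\left(o \right)} = 2 o \left(2 + o\right)$
$G{\left(N,b \right)} = - \frac{21}{5}$ ($G{\left(N,b \right)} = -4 - \frac{1}{5} = - \frac{21}{5}$)
$\frac{1}{G{\left(O,J{\left(18 \right)} \right)} - 99519} = \frac{1}{- \frac{21}{5} - 99519} = \frac{1}{- \frac{497616}{5}} = - \frac{5}{497616}$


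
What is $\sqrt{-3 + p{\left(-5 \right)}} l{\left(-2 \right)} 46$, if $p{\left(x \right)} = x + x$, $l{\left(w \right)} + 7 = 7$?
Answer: $0$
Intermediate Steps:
$l{\left(w \right)} = 0$ ($l{\left(w \right)} = -7 + 7 = 0$)
$p{\left(x \right)} = 2 x$
$\sqrt{-3 + p{\left(-5 \right)}} l{\left(-2 \right)} 46 = \sqrt{-3 + 2 \left(-5\right)} 0 \cdot 46 = \sqrt{-3 - 10} \cdot 0 \cdot 46 = \sqrt{-13} \cdot 0 \cdot 46 = i \sqrt{13} \cdot 0 \cdot 46 = 0 \cdot 46 = 0$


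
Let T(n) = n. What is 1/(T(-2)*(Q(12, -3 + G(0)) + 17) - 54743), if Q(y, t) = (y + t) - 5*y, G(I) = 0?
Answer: -1/54675 ≈ -1.8290e-5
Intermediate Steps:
Q(y, t) = t - 4*y (Q(y, t) = (t + y) - 5*y = t - 4*y)
1/(T(-2)*(Q(12, -3 + G(0)) + 17) - 54743) = 1/(-2*(((-3 + 0) - 4*12) + 17) - 54743) = 1/(-2*((-3 - 48) + 17) - 54743) = 1/(-2*(-51 + 17) - 54743) = 1/(-2*(-34) - 54743) = 1/(68 - 54743) = 1/(-54675) = -1/54675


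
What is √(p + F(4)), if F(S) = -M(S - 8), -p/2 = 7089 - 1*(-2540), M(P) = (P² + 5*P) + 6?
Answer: 6*I*√535 ≈ 138.78*I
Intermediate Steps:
M(P) = 6 + P² + 5*P
p = -19258 (p = -2*(7089 - 1*(-2540)) = -2*(7089 + 2540) = -2*9629 = -19258)
F(S) = 34 - (-8 + S)² - 5*S (F(S) = -(6 + (S - 8)² + 5*(S - 8)) = -(6 + (-8 + S)² + 5*(-8 + S)) = -(6 + (-8 + S)² + (-40 + 5*S)) = -(-34 + (-8 + S)² + 5*S) = 34 - (-8 + S)² - 5*S)
√(p + F(4)) = √(-19258 + (-30 - 1*4² + 11*4)) = √(-19258 + (-30 - 1*16 + 44)) = √(-19258 + (-30 - 16 + 44)) = √(-19258 - 2) = √(-19260) = 6*I*√535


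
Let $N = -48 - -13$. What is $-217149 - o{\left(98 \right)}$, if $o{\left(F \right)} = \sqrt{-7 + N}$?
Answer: $-217149 - i \sqrt{42} \approx -2.1715 \cdot 10^{5} - 6.4807 i$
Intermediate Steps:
$N = -35$ ($N = -48 + 13 = -35$)
$o{\left(F \right)} = i \sqrt{42}$ ($o{\left(F \right)} = \sqrt{-7 - 35} = \sqrt{-42} = i \sqrt{42}$)
$-217149 - o{\left(98 \right)} = -217149 - i \sqrt{42}$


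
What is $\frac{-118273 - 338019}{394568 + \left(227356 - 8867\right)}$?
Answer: $- \frac{456292}{613057} \approx -0.74429$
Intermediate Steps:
$\frac{-118273 - 338019}{394568 + \left(227356 - 8867\right)} = - \frac{456292}{394568 + 218489} = - \frac{456292}{613057}$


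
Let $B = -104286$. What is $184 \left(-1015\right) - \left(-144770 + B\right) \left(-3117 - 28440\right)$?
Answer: $-7859646952$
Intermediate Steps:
$184 \left(-1015\right) - \left(-144770 + B\right) \left(-3117 - 28440\right) = 184 \left(-1015\right) - \left(-144770 - 104286\right) \left(-3117 - 28440\right) = -186760 - \left(-249056\right) \left(-31557\right) = -186760 - 7859460192 = -7859646952$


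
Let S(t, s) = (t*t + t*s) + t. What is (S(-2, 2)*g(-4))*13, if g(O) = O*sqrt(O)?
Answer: 208*I ≈ 208.0*I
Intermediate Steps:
S(t, s) = t + t**2 + s*t (S(t, s) = (t**2 + s*t) + t = t + t**2 + s*t)
g(O) = O**(3/2)
(S(-2, 2)*g(-4))*13 = ((-2*(1 + 2 - 2))*(-4)**(3/2))*13 = ((-2*1)*(-8*I))*13 = -(-16)*I*13 = (16*I)*13 = 208*I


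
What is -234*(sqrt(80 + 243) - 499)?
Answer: 116766 - 234*sqrt(323) ≈ 1.1256e+5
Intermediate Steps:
-234*(sqrt(80 + 243) - 499) = -234*(sqrt(323) - 499) = -234*(-499 + sqrt(323)) = 116766 - 234*sqrt(323)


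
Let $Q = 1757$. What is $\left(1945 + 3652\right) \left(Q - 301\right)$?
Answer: $8149232$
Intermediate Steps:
$\left(1945 + 3652\right) \left(Q - 301\right) = \left(1945 + 3652\right) \left(1757 - 301\right) = 5597 \cdot 1456 = 8149232$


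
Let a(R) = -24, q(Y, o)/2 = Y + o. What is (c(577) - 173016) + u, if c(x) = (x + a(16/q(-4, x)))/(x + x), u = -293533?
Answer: -538396993/1154 ≈ -4.6655e+5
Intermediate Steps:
q(Y, o) = 2*Y + 2*o (q(Y, o) = 2*(Y + o) = 2*Y + 2*o)
c(x) = (-24 + x)/(2*x) (c(x) = (x - 24)/(x + x) = (-24 + x)/((2*x)) = (-24 + x)*(1/(2*x)) = (-24 + x)/(2*x))
(c(577) - 173016) + u = ((1/2)*(-24 + 577)/577 - 173016) - 293533 = ((1/2)*(1/577)*553 - 173016) - 293533 = (553/1154 - 173016) - 293533 = -199659911/1154 - 293533 = -538396993/1154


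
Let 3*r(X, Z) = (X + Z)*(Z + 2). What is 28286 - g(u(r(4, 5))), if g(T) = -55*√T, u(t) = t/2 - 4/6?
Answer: 28286 + 55*√354/6 ≈ 28458.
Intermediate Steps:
r(X, Z) = (2 + Z)*(X + Z)/3 (r(X, Z) = ((X + Z)*(Z + 2))/3 = ((X + Z)*(2 + Z))/3 = ((2 + Z)*(X + Z))/3 = (2 + Z)*(X + Z)/3)
u(t) = -⅔ + t/2 (u(t) = t*(½) - 4*⅙ = t/2 - ⅔ = -⅔ + t/2)
28286 - g(u(r(4, 5))) = 28286 - (-55)*√(-⅔ + ((⅓)*5² + (⅔)*4 + (⅔)*5 + (⅓)*4*5)/2) = 28286 - (-55)*√(-⅔ + ((⅓)*25 + 8/3 + 10/3 + 20/3)/2) = 28286 - (-55)*√(-⅔ + (25/3 + 8/3 + 10/3 + 20/3)/2) = 28286 - (-55)*√(-⅔ + (½)*21) = 28286 - (-55)*√(-⅔ + 21/2) = 28286 - (-55)*√(59/6) = 28286 - (-55)*√354/6 = 28286 + 55*√354/6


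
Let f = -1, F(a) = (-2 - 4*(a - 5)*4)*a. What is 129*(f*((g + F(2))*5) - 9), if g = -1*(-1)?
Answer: -61146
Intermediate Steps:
F(a) = a*(78 - 16*a) (F(a) = (-2 - 4*(-5 + a)*4)*a = (-2 - 4*(-20 + 4*a))*a = (-2 + (80 - 16*a))*a = (78 - 16*a)*a = a*(78 - 16*a))
g = 1
129*(f*((g + F(2))*5) - 9) = 129*(-(1 + 2*2*(39 - 8*2))*5 - 9) = 129*(-(1 + 2*2*(39 - 16))*5 - 9) = 129*(-(1 + 2*2*23)*5 - 9) = 129*(-(1 + 92)*5 - 9) = 129*(-93*5 - 9) = 129*(-1*465 - 9) = 129*(-465 - 9) = 129*(-474) = -61146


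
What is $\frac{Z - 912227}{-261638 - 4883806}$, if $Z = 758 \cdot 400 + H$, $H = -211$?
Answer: $\frac{304619}{2572722} \approx 0.1184$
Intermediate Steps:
$Z = 302989$ ($Z = 758 \cdot 400 - 211 = 303200 - 211 = 302989$)
$\frac{Z - 912227}{-261638 - 4883806} = \frac{302989 - 912227}{-261638 - 4883806} = - \frac{609238}{-5145444} = \left(-609238\right) \left(- \frac{1}{5145444}\right) = \frac{304619}{2572722}$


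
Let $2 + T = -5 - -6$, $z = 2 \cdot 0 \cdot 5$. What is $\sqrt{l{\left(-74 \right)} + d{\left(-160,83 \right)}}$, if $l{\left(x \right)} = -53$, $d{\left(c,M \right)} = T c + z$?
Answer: $\sqrt{107} \approx 10.344$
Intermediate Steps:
$z = 0$ ($z = 0 \cdot 5 = 0$)
$T = -1$ ($T = -2 - -1 = -2 + \left(-5 + 6\right) = -2 + 1 = -1$)
$d{\left(c,M \right)} = - c$ ($d{\left(c,M \right)} = - c + 0 = - c$)
$\sqrt{l{\left(-74 \right)} + d{\left(-160,83 \right)}} = \sqrt{-53 - -160} = \sqrt{-53 + 160} = \sqrt{107}$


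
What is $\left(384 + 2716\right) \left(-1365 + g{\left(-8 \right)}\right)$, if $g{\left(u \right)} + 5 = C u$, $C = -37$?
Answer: $-3329400$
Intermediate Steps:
$g{\left(u \right)} = -5 - 37 u$
$\left(384 + 2716\right) \left(-1365 + g{\left(-8 \right)}\right) = \left(384 + 2716\right) \left(-1365 - -291\right) = 3100 \left(-1365 + \left(-5 + 296\right)\right) = 3100 \left(-1365 + 291\right) = 3100 \left(-1074\right) = -3329400$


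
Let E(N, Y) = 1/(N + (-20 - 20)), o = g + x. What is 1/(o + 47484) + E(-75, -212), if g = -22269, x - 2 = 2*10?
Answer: -25122/2902255 ≈ -0.0086560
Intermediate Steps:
x = 22 (x = 2 + 2*10 = 2 + 20 = 22)
o = -22247 (o = -22269 + 22 = -22247)
E(N, Y) = 1/(-40 + N) (E(N, Y) = 1/(N - 40) = 1/(-40 + N))
1/(o + 47484) + E(-75, -212) = 1/(-22247 + 47484) + 1/(-40 - 75) = 1/25237 + 1/(-115) = 1/25237 - 1/115 = -25122/2902255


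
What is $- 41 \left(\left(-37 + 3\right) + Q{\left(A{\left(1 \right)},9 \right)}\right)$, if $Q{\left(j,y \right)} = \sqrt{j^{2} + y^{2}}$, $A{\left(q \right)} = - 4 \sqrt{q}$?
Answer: $1394 - 41 \sqrt{97} \approx 990.2$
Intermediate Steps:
$- 41 \left(\left(-37 + 3\right) + Q{\left(A{\left(1 \right)},9 \right)}\right) = - 41 \left(\left(-37 + 3\right) + \sqrt{\left(- 4 \sqrt{1}\right)^{2} + 9^{2}}\right) = - 41 \left(-34 + \sqrt{\left(\left(-4\right) 1\right)^{2} + 81}\right) = - 41 \left(-34 + \sqrt{\left(-4\right)^{2} + 81}\right) = - 41 \left(-34 + \sqrt{16 + 81}\right) = - 41 \left(-34 + \sqrt{97}\right) = 1394 - 41 \sqrt{97}$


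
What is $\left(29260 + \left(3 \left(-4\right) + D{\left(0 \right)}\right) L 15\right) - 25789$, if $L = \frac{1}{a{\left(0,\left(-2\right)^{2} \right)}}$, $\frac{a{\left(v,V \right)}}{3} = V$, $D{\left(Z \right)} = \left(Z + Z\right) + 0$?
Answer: $3456$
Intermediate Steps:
$D{\left(Z \right)} = 2 Z$ ($D{\left(Z \right)} = 2 Z + 0 = 2 Z$)
$a{\left(v,V \right)} = 3 V$
$L = \frac{1}{12}$ ($L = \frac{1}{3 \left(-2\right)^{2}} = \frac{1}{3 \cdot 4} = \frac{1}{12} \approx 0.083333$)
$\left(29260 + \left(3 \left(-4\right) + D{\left(0 \right)}\right) L 15\right) - 25789 = \left(29260 + \left(3 \left(-4\right) + 2 \cdot 0\right) \frac{1}{12} \cdot 15\right) - 25789 = \left(29260 + \left(-12 + 0\right) \frac{1}{12} \cdot 15\right) - 25789 = \left(29260 + \left(-12\right) \frac{1}{12} \cdot 15\right) - 25789 = \left(29260 - 15\right) - 25789 = 29245 - 25789 = 3456$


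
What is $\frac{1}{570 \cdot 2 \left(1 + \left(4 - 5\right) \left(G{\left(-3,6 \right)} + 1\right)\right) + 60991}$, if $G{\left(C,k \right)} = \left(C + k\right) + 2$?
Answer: $\frac{1}{55291} \approx 1.8086 \cdot 10^{-5}$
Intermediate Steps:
$G{\left(C,k \right)} = 2 + C + k$
$\frac{1}{570 \cdot 2 \left(1 + \left(4 - 5\right) \left(G{\left(-3,6 \right)} + 1\right)\right) + 60991} = \frac{1}{570 \cdot 2 \left(1 + \left(4 - 5\right) \left(\left(2 - 3 + 6\right) + 1\right)\right) + 60991} = \frac{1}{570 \cdot 2 \left(1 - \left(5 + 1\right)\right) + 60991} = \frac{1}{570 \cdot 2 \left(1 - 6\right) + 60991} = \frac{1}{570 \cdot 2 \left(-5\right) + 60991} = \frac{1}{570 \left(-10\right) + 60991} = \frac{1}{-5700 + 60991} = \frac{1}{55291}$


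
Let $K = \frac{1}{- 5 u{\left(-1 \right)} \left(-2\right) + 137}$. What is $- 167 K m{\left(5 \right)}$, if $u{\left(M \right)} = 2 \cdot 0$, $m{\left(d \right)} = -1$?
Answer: $\frac{167}{137} \approx 1.219$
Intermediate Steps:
$u{\left(M \right)} = 0$
$K = \frac{1}{137}$ ($K = \frac{1}{\left(-5\right) 0 \left(-2\right) + 137} = \frac{1}{0 \left(-2\right) + 137} = \frac{1}{0 + 137} = \frac{1}{137} \approx 0.0072993$)
$- 167 K m{\left(5 \right)} = \left(-167\right) \frac{1}{137} \left(-1\right) = \left(- \frac{167}{137}\right) \left(-1\right) = \frac{167}{137}$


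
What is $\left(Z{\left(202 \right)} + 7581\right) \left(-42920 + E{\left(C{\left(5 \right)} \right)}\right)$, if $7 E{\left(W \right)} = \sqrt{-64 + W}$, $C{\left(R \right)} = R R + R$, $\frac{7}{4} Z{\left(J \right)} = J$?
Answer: $- \frac{2312315000}{7} + \frac{53875 i \sqrt{34}}{49} \approx -3.3033 \cdot 10^{8} + 6411.1 i$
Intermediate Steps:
$Z{\left(J \right)} = \frac{4 J}{7}$
$C{\left(R \right)} = R + R^{2}$ ($C{\left(R \right)} = R^{2} + R = R + R^{2}$)
$E{\left(W \right)} = \frac{\sqrt{-64 + W}}{7}$
$\left(Z{\left(202 \right)} + 7581\right) \left(-42920 + E{\left(C{\left(5 \right)} \right)}\right) = \left(\frac{4}{7} \cdot 202 + 7581\right) \left(-42920 + \frac{\sqrt{-64 + 5 \left(1 + 5\right)}}{7}\right) = \left(\frac{808}{7} + 7581\right) \left(-42920 + \frac{\sqrt{-64 + 5 \cdot 6}}{7}\right) = \frac{53875 \left(-42920 + \frac{\sqrt{-64 + 30}}{7}\right)}{7} = \frac{53875 \left(-42920 + \frac{\sqrt{-34}}{7}\right)}{7} = \frac{53875 \left(-42920 + \frac{i \sqrt{34}}{7}\right)}{7} = - \frac{2312315000}{7} + \frac{53875 i \sqrt{34}}{49}$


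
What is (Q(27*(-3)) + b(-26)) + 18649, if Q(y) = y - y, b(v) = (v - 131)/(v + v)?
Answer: 969905/52 ≈ 18652.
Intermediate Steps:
b(v) = (-131 + v)/(2*v) (b(v) = (-131 + v)/((2*v)) = (-131 + v)*(1/(2*v)) = (-131 + v)/(2*v))
Q(y) = 0
(Q(27*(-3)) + b(-26)) + 18649 = (0 + (½)*(-131 - 26)/(-26)) + 18649 = (0 + (½)*(-1/26)*(-157)) + 18649 = (0 + 157/52) + 18649 = 157/52 + 18649 = 969905/52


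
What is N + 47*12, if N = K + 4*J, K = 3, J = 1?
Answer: 571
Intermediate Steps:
N = 7 (N = 3 + 4*1 = 3 + 4 = 7)
N + 47*12 = 7 + 47*12 = 7 + 564 = 571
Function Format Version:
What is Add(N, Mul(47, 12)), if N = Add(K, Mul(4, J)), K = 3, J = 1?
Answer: 571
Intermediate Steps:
N = 7 (N = Add(3, Mul(4, 1)) = Add(3, 4) = 7)
Add(N, Mul(47, 12)) = Add(7, Mul(47, 12)) = Add(7, 564) = 571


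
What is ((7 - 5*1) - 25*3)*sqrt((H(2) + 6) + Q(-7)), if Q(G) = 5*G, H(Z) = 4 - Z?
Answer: -219*I*sqrt(3) ≈ -379.32*I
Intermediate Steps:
((7 - 5*1) - 25*3)*sqrt((H(2) + 6) + Q(-7)) = ((7 - 5*1) - 25*3)*sqrt(((4 - 1*2) + 6) + 5*(-7)) = ((7 - 5) - 75)*sqrt(((4 - 2) + 6) - 35) = (2 - 75)*sqrt((2 + 6) - 35) = -73*sqrt(8 - 35) = -219*I*sqrt(3)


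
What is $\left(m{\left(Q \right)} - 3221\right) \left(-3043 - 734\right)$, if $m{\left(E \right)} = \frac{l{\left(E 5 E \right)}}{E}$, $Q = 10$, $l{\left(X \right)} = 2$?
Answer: $\frac{60824808}{5} \approx 1.2165 \cdot 10^{7}$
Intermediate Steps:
$m{\left(E \right)} = \frac{2}{E}$
$\left(m{\left(Q \right)} - 3221\right) \left(-3043 - 734\right) = \left(\frac{2}{10} - 3221\right) \left(-3043 - 734\right) = \left(2 \cdot \frac{1}{10} - 3221\right) \left(-3777\right) = \left(\frac{1}{5} - 3221\right) \left(-3777\right) = \left(- \frac{16104}{5}\right) \left(-3777\right) = \frac{60824808}{5}$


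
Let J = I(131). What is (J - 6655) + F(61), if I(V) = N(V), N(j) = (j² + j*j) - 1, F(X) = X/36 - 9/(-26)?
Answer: 12948643/468 ≈ 27668.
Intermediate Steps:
F(X) = 9/26 + X/36 (F(X) = X*(1/36) - 9*(-1/26) = X/36 + 9/26 = 9/26 + X/36)
N(j) = -1 + 2*j² (N(j) = (j² + j²) - 1 = 2*j² - 1 = -1 + 2*j²)
I(V) = -1 + 2*V²
J = 34321 (J = -1 + 2*131² = -1 + 2*17161 = -1 + 34322 = 34321)
(J - 6655) + F(61) = (34321 - 6655) + (9/26 + (1/36)*61) = 27666 + (9/26 + 61/36) = 27666 + 955/468 = 12948643/468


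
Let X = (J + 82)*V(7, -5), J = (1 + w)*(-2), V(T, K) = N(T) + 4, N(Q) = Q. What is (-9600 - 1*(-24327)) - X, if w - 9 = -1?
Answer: 14023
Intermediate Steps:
w = 8 (w = 9 - 1 = 8)
V(T, K) = 4 + T (V(T, K) = T + 4 = 4 + T)
J = -18 (J = (1 + 8)*(-2) = 9*(-2) = -18)
X = 704 (X = (-18 + 82)*(4 + 7) = 64*11 = 704)
(-9600 - 1*(-24327)) - X = (-9600 - 1*(-24327)) - 1*704 = (-9600 + 24327) - 704 = 14727 - 704 = 14023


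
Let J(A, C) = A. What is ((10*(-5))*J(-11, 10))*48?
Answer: 26400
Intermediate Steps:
((10*(-5))*J(-11, 10))*48 = ((10*(-5))*(-11))*48 = -50*(-11)*48 = 550*48 = 26400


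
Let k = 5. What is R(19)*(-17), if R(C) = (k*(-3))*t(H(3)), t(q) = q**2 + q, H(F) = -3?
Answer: 1530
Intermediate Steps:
t(q) = q + q**2
R(C) = -90 (R(C) = (5*(-3))*(-3*(1 - 3)) = -(-45)*(-2) = -15*6 = -90)
R(19)*(-17) = -90*(-17) = 1530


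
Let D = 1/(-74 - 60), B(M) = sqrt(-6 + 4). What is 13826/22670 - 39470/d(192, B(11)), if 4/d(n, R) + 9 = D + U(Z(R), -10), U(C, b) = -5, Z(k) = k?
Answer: 419879667009/3037780 ≈ 1.3822e+5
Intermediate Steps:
B(M) = I*sqrt(2) (B(M) = sqrt(-2) = I*sqrt(2))
D = -1/134 (D = 1/(-134) = -1/134 ≈ -0.0074627)
d(n, R) = -536/1877 (d(n, R) = 4/(-9 + (-1/134 - 5)) = 4/(-9 - 671/134) = 4/(-1877/134) = 4*(-134/1877) = -536/1877)
13826/22670 - 39470/d(192, B(11)) = 13826/22670 - 39470/(-536/1877) = 13826*(1/22670) - 39470*(-1877/536) = 6913/11335 + 37042595/268 = 419879667009/3037780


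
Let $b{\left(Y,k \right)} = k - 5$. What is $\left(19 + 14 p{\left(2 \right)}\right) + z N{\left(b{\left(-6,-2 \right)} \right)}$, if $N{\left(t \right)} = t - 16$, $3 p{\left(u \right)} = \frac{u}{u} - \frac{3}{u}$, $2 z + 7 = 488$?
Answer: $- \frac{33089}{6} \approx -5514.8$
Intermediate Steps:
$b{\left(Y,k \right)} = -5 + k$
$z = \frac{481}{2}$ ($z = - \frac{7}{2} + \frac{1}{2} \cdot 488 = - \frac{7}{2} + 244 = \frac{481}{2} \approx 240.5$)
$p{\left(u \right)} = \frac{1}{3} - \frac{1}{u}$ ($p{\left(u \right)} = \frac{\frac{u}{u} - \frac{3}{u}}{3} = \frac{1 - \frac{3}{u}}{3} = \frac{1}{3} - \frac{1}{u}$)
$N{\left(t \right)} = -16 + t$
$\left(19 + 14 p{\left(2 \right)}\right) + z N{\left(b{\left(-6,-2 \right)} \right)} = \left(19 + 14 \frac{-3 + 2}{3 \cdot 2}\right) + \frac{481 \left(-16 - 7\right)}{2} = \left(19 + 14 \cdot \frac{1}{3} \cdot \frac{1}{2} \left(-1\right)\right) + \frac{481 \left(-16 - 7\right)}{2} = \left(19 + 14 \left(- \frac{1}{6}\right)\right) + \frac{481}{2} \left(-23\right) = \left(19 - \frac{7}{3}\right) - \frac{11063}{2} = \frac{50}{3} - \frac{11063}{2} = - \frac{33089}{6}$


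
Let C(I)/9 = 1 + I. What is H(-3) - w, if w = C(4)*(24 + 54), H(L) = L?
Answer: -3513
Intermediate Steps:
C(I) = 9 + 9*I (C(I) = 9*(1 + I) = 9 + 9*I)
w = 3510 (w = (9 + 9*4)*(24 + 54) = (9 + 36)*78 = 45*78 = 3510)
H(-3) - w = -3 - 1*3510 = -3 - 3510 = -3513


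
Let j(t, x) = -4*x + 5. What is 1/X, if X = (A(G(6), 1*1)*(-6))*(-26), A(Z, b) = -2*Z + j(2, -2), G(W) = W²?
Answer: -1/9204 ≈ -0.00010865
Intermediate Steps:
j(t, x) = 5 - 4*x
A(Z, b) = 13 - 2*Z (A(Z, b) = -2*Z + (5 - 4*(-2)) = -2*Z + (5 + 8) = -2*Z + 13 = 13 - 2*Z)
X = -9204 (X = ((13 - 2*6²)*(-6))*(-26) = ((13 - 2*36)*(-6))*(-26) = ((13 - 72)*(-6))*(-26) = -59*(-6)*(-26) = 354*(-26) = -9204)
1/X = 1/(-9204) = -1/9204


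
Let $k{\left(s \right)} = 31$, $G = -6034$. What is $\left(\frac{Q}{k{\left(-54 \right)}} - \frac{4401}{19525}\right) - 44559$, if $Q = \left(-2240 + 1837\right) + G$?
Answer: $- \frac{27096267581}{605275} \approx -44767.0$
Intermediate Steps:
$Q = -6437$ ($Q = \left(-2240 + 1837\right) - 6034 = -403 - 6034 = -6437$)
$\left(\frac{Q}{k{\left(-54 \right)}} - \frac{4401}{19525}\right) - 44559 = \left(- \frac{6437}{31} - \frac{4401}{19525}\right) - 44559 = - \frac{125818856}{605275} - 44559 = - \frac{27096267581}{605275}$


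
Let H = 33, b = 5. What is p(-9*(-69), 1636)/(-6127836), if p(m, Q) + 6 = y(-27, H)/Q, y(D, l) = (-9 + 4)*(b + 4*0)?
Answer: 757/771164592 ≈ 9.8163e-7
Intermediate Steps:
y(D, l) = -25 (y(D, l) = (-9 + 4)*(5 + 4*0) = -5*(5 + 0) = -5*5 = -25)
p(m, Q) = -6 - 25/Q
p(-9*(-69), 1636)/(-6127836) = (-6 - 25/1636)/(-6127836) = (-6 - 25*1/1636)*(-1/6127836) = (-6 - 25/1636)*(-1/6127836) = -9841/1636*(-1/6127836) = 757/771164592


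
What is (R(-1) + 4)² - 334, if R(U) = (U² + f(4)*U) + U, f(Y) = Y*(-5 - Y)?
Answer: 1266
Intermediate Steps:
R(U) = U² - 35*U (R(U) = (U² + (-1*4*(5 + 4))*U) + U = (U² + (-1*4*9)*U) + U = (U² - 36*U) + U = U² - 35*U)
(R(-1) + 4)² - 334 = (-(-35 - 1) + 4)² - 334 = (-1*(-36) + 4)² - 334 = (36 + 4)² - 334 = 40² - 334 = 1600 - 334 = 1266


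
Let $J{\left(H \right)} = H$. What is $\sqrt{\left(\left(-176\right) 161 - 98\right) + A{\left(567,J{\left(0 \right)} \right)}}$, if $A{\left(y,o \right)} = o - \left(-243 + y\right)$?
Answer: $i \sqrt{28758} \approx 169.58 i$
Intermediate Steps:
$A{\left(y,o \right)} = 243 + o - y$
$\sqrt{\left(\left(-176\right) 161 - 98\right) + A{\left(567,J{\left(0 \right)} \right)}} = \sqrt{\left(\left(-176\right) 161 - 98\right) + \left(243 + 0 - 567\right)} = \sqrt{\left(-28336 - 98\right) + \left(243 + 0 - 567\right)} = \sqrt{-28434 - 324} = \sqrt{-28758} = i \sqrt{28758}$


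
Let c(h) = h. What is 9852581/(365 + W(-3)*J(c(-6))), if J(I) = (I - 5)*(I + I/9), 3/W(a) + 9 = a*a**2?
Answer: 88673229/3230 ≈ 27453.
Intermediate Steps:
W(a) = 3/(-9 + a**3) (W(a) = 3/(-9 + a*a**2) = 3/(-9 + a**3))
J(I) = 10*I*(-5 + I)/9 (J(I) = (-5 + I)*(I + I*(1/9)) = (-5 + I)*(I + I/9) = (-5 + I)*(10*I/9) = 10*I*(-5 + I)/9)
9852581/(365 + W(-3)*J(c(-6))) = 9852581/(365 + (3/(-9 + (-3)**3))*((10/9)*(-6)*(-5 - 6))) = 9852581/(365 + (3/(-9 - 27))*((10/9)*(-6)*(-11))) = 9852581/(365 + (3/(-36))*(220/3)) = 9852581/(365 + (3*(-1/36))*(220/3)) = 9852581/(365 - 1/12*220/3) = 9852581/(365 - 55/9) = 9852581/(3230/9) = 9852581*(9/3230) = 88673229/3230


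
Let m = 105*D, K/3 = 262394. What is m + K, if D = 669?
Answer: 857427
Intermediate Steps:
K = 787182 (K = 3*262394 = 787182)
m = 70245 (m = 105*669 = 70245)
m + K = 70245 + 787182 = 857427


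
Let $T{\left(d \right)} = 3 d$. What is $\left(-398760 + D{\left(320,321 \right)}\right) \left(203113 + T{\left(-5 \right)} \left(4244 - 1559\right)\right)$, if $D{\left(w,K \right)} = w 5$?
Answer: $-64672740080$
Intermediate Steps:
$D{\left(w,K \right)} = 5 w$
$\left(-398760 + D{\left(320,321 \right)}\right) \left(203113 + T{\left(-5 \right)} \left(4244 - 1559\right)\right) = \left(-398760 + 5 \cdot 320\right) \left(203113 + 3 \left(-5\right) \left(4244 - 1559\right)\right) = \left(-398760 + 1600\right) \left(203113 - 40275\right) = - 397160 \left(203113 - 40275\right) = \left(-397160\right) 162838 = -64672740080$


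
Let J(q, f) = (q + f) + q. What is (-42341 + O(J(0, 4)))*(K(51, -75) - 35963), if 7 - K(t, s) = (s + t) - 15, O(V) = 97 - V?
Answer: 1517421416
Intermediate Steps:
J(q, f) = f + 2*q (J(q, f) = (f + q) + q = f + 2*q)
K(t, s) = 22 - s - t (K(t, s) = 7 - ((s + t) - 15) = 7 - (-15 + s + t) = 7 + (15 - s - t) = 22 - s - t)
(-42341 + O(J(0, 4)))*(K(51, -75) - 35963) = (-42341 + (97 - (4 + 2*0)))*((22 - 1*(-75) - 1*51) - 35963) = (-42341 + (97 - (4 + 0)))*((22 + 75 - 51) - 35963) = (-42341 + (97 - 1*4))*(46 - 35963) = (-42341 + (97 - 4))*(-35917) = (-42341 + 93)*(-35917) = -42248*(-35917) = 1517421416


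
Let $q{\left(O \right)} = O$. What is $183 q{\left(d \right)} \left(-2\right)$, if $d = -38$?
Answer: $13908$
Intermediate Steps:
$183 q{\left(d \right)} \left(-2\right) = 183 \left(\left(-38\right) \left(-2\right)\right) = 183 \cdot 76 = 13908$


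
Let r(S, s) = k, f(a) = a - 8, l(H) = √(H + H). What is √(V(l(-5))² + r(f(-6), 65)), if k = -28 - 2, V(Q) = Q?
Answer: 2*I*√10 ≈ 6.3246*I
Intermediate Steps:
l(H) = √2*√H (l(H) = √(2*H) = √2*√H)
f(a) = -8 + a
k = -30
r(S, s) = -30
√(V(l(-5))² + r(f(-6), 65)) = √((√2*√(-5))² - 30) = √((√2*(I*√5))² - 30) = √((I*√10)² - 30) = √(-10 - 30) = √(-40) = 2*I*√10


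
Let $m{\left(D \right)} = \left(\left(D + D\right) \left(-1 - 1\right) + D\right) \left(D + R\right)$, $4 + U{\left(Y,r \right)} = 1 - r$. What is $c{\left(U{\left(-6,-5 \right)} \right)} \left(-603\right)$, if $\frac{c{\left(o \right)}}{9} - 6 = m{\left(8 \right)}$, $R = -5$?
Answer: $358182$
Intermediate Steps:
$U{\left(Y,r \right)} = -3 - r$ ($U{\left(Y,r \right)} = -4 - \left(-1 + r\right) = -3 - r$)
$m{\left(D \right)} = - 3 D \left(-5 + D\right)$ ($m{\left(D \right)} = \left(\left(D + D\right) \left(-1 - 1\right) + D\right) \left(D - 5\right) = \left(2 D \left(-2\right) + D\right) \left(-5 + D\right) = \left(- 4 D + D\right) \left(-5 + D\right) = - 3 D \left(-5 + D\right)$)
$c{\left(o \right)} = -594$ ($c{\left(o \right)} = 54 + 9 \cdot 3 \cdot 8 \left(5 - 8\right) = 54 + 9 \cdot 3 \cdot 8 \left(-3\right) = 54 + 9 \left(-72\right) = 54 - 648 = -594$)
$c{\left(U{\left(-6,-5 \right)} \right)} \left(-603\right) = \left(-594\right) \left(-603\right) = 358182$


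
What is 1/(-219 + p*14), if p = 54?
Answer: 1/537 ≈ 0.0018622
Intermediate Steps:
1/(-219 + p*14) = 1/(-219 + 54*14) = 1/(-219 + 756) = 1/537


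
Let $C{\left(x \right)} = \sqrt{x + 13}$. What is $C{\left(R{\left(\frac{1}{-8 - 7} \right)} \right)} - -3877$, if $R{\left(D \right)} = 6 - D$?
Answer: $3877 + \frac{\sqrt{4290}}{15} \approx 3881.4$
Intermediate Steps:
$C{\left(x \right)} = \sqrt{13 + x}$
$C{\left(R{\left(\frac{1}{-8 - 7} \right)} \right)} - -3877 = \sqrt{13 + \left(6 - \frac{1}{-8 - 7}\right)} - -3877 = \sqrt{13 + \left(6 - \frac{1}{-15}\right)} + 3877 = \sqrt{13 + \left(6 - - \frac{1}{15}\right)} + 3877 = \sqrt{13 + \left(6 + \frac{1}{15}\right)} + 3877 = \sqrt{13 + \frac{91}{15}} + 3877 = \sqrt{\frac{286}{15}} + 3877 = \frac{\sqrt{4290}}{15} + 3877 = 3877 + \frac{\sqrt{4290}}{15}$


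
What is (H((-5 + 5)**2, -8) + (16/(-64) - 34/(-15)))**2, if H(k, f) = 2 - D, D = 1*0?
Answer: 58081/3600 ≈ 16.134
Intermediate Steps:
D = 0
H(k, f) = 2 (H(k, f) = 2 - 1*0 = 2 + 0 = 2)
(H((-5 + 5)**2, -8) + (16/(-64) - 34/(-15)))**2 = (2 + (16/(-64) - 34/(-15)))**2 = (2 + (16*(-1/64) - 34*(-1/15)))**2 = (2 + (-1/4 + 34/15))**2 = (2 + 121/60)**2 = (241/60)**2 = 58081/3600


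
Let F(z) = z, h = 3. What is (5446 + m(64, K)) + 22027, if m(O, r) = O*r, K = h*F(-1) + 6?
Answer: 27665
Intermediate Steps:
K = 3 (K = 3*(-1) + 6 = -3 + 6 = 3)
(5446 + m(64, K)) + 22027 = (5446 + 64*3) + 22027 = (5446 + 192) + 22027 = 5638 + 22027 = 27665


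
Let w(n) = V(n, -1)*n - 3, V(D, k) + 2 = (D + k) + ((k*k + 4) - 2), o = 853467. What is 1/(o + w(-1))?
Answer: 1/853465 ≈ 1.1717e-6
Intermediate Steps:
V(D, k) = D + k + k**2 (V(D, k) = -2 + ((D + k) + ((k*k + 4) - 2)) = -2 + ((D + k) + ((k**2 + 4) - 2)) = -2 + ((D + k) + ((4 + k**2) - 2)) = -2 + ((D + k) + (2 + k**2)) = -2 + (2 + D + k + k**2) = D + k + k**2)
w(n) = -3 + n**2 (w(n) = (n - 1 + (-1)**2)*n - 3 = (n - 1 + 1)*n - 3 = n*n - 3 = n**2 - 3 = -3 + n**2)
1/(o + w(-1)) = 1/(853467 + (-3 + (-1)**2)) = 1/(853467 + (-3 + 1)) = 1/(853467 - 2) = 1/853465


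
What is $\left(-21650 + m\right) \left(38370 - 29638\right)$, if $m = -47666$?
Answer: $-605267312$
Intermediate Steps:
$\left(-21650 + m\right) \left(38370 - 29638\right) = \left(-21650 - 47666\right) \left(38370 - 29638\right) = \left(-69316\right) 8732 = -605267312$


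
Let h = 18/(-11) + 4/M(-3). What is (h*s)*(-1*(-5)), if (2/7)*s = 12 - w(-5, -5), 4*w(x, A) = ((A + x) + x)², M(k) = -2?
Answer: 30975/11 ≈ 2815.9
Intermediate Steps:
w(x, A) = (A + 2*x)²/4 (w(x, A) = ((A + x) + x)²/4 = (A + 2*x)²/4)
s = -1239/8 (s = 7*(12 - (-5 + 2*(-5))²/4)/2 = 7*(12 - (-5 - 10)²/4)/2 = 7*(12 - (-15)²/4)/2 = 7*(12 - 225/4)/2 = (7/2)*(-177/4) = -1239/8 ≈ -154.88)
h = -40/11 (h = 18/(-11) + 4/(-2) = 18*(-1/11) + 4*(-½) = -18/11 - 2 = -40/11 ≈ -3.6364)
(h*s)*(-1*(-5)) = (-40/11*(-1239/8))*(-1*(-5)) = (6195/11)*5 = 30975/11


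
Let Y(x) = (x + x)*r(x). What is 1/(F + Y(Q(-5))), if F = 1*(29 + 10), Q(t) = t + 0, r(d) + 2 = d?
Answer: 1/109 ≈ 0.0091743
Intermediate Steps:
r(d) = -2 + d
Q(t) = t
Y(x) = 2*x*(-2 + x) (Y(x) = (x + x)*(-2 + x) = (2*x)*(-2 + x) = 2*x*(-2 + x))
F = 39 (F = 1*39 = 39)
1/(F + Y(Q(-5))) = 1/(39 + 2*(-5)*(-2 - 5)) = 1/(39 + 2*(-5)*(-7)) = 1/(39 + 70) = 1/109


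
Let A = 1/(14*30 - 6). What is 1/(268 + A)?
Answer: 414/110953 ≈ 0.0037313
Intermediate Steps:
A = 1/414 (A = 1/(420 - 6) = 1/414 ≈ 0.0024155)
1/(268 + A) = 1/(268 + 1/414) = 1/(110953/414) = 414/110953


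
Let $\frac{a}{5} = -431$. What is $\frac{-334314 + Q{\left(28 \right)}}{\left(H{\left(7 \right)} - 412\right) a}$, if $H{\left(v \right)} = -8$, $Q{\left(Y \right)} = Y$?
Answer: $- \frac{167143}{452550} \approx -0.36934$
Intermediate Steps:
$a = -2155$ ($a = 5 \left(-431\right) = -2155$)
$\frac{-334314 + Q{\left(28 \right)}}{\left(H{\left(7 \right)} - 412\right) a} = \frac{-334314 + 28}{\left(-8 - 412\right) \left(-2155\right)} = - \frac{334286}{\left(-420\right) \left(-2155\right)} = - \frac{334286}{905100} = \left(-334286\right) \frac{1}{905100} = - \frac{167143}{452550}$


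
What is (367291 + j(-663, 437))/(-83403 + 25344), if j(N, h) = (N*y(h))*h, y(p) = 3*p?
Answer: 379470050/58059 ≈ 6535.9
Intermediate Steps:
j(N, h) = 3*N*h² (j(N, h) = (N*(3*h))*h = (3*N*h)*h = 3*N*h²)
(367291 + j(-663, 437))/(-83403 + 25344) = (367291 + 3*(-663)*437²)/(-83403 + 25344) = (367291 + 3*(-663)*190969)/(-58059) = (367291 - 379837341)*(-1/58059) = -379470050*(-1/58059) = 379470050/58059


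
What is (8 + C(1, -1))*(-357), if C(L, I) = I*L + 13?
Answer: -7140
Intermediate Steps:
C(L, I) = 13 + I*L
(8 + C(1, -1))*(-357) = (8 + (13 - 1*1))*(-357) = (8 + (13 - 1))*(-357) = (8 + 12)*(-357) = 20*(-357) = -7140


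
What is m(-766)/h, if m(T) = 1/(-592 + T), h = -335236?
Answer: 1/455250488 ≈ 2.1966e-9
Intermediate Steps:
m(-766)/h = 1/(-592 - 766*(-335236)) = -1/335236/(-1358) = -1/1358*(-1/335236) = 1/455250488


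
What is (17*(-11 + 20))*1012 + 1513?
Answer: 156349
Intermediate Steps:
(17*(-11 + 20))*1012 + 1513 = (17*9)*1012 + 1513 = 153*1012 + 1513 = 154836 + 1513 = 156349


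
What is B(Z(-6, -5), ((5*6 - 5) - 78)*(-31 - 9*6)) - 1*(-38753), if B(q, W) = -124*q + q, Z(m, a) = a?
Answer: 39368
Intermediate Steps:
B(q, W) = -123*q
B(Z(-6, -5), ((5*6 - 5) - 78)*(-31 - 9*6)) - 1*(-38753) = -123*(-5) - 1*(-38753) = 615 + 38753 = 39368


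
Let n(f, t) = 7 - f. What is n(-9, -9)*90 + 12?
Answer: 1452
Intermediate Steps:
n(-9, -9)*90 + 12 = (7 - 1*(-9))*90 + 12 = (7 + 9)*90 + 12 = 16*90 + 12 = 1440 + 12 = 1452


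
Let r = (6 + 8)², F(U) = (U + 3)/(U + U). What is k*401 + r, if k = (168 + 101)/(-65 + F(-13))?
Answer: -1237657/840 ≈ -1473.4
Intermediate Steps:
F(U) = (3 + U)/(2*U) (F(U) = (3 + U)/((2*U)) = (3 + U)*(1/(2*U)) = (3 + U)/(2*U))
k = -3497/840 (k = (168 + 101)/(-65 + (½)*(3 - 13)/(-13)) = 269/(-65 + (½)*(-1/13)*(-10)) = 269/(-65 + 5/13) = 269/(-840/13) = 269*(-13/840) = -3497/840 ≈ -4.1631)
r = 196 (r = 14² = 196)
k*401 + r = -3497/840*401 + 196 = -1402297/840 + 196 = -1237657/840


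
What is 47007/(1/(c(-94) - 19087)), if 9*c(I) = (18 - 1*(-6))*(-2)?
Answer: -897473313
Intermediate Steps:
c(I) = -16/3 (c(I) = ((18 - 1*(-6))*(-2))/9 = ((18 + 6)*(-2))/9 = (24*(-2))/9 = (⅑)*(-48) = -16/3)
47007/(1/(c(-94) - 19087)) = 47007/(1/(-16/3 - 19087)) = 47007/(1/(-57277/3)) = 47007/(-3/57277) = 47007*(-57277/3) = -897473313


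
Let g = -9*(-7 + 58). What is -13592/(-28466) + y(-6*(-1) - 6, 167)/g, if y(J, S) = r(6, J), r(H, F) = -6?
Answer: 1068254/2177649 ≈ 0.49055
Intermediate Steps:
y(J, S) = -6
g = -459 (g = -9*51 = -459)
-13592/(-28466) + y(-6*(-1) - 6, 167)/g = -13592/(-28466) - 6/(-459) = -13592*(-1/28466) - 6*(-1/459) = 6796/14233 + 2/153 = 1068254/2177649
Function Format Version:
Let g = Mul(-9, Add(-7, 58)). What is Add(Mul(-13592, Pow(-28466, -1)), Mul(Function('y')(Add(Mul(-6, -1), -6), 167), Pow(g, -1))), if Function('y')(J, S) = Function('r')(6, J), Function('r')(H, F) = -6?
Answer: Rational(1068254, 2177649) ≈ 0.49055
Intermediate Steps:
Function('y')(J, S) = -6
g = -459 (g = Mul(-9, 51) = -459)
Add(Mul(-13592, Pow(-28466, -1)), Mul(Function('y')(Add(Mul(-6, -1), -6), 167), Pow(g, -1))) = Add(Mul(-13592, Pow(-28466, -1)), Mul(-6, Pow(-459, -1))) = Add(Mul(-13592, Rational(-1, 28466)), Mul(-6, Rational(-1, 459))) = Add(Rational(6796, 14233), Rational(2, 153)) = Rational(1068254, 2177649)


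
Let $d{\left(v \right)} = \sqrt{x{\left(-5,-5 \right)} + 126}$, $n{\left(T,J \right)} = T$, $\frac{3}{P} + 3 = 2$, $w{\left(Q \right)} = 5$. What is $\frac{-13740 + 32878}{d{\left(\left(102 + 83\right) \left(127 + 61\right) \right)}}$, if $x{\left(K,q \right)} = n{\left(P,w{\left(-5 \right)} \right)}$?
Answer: $\frac{19138 \sqrt{123}}{123} \approx 1725.6$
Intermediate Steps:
$P = -3$ ($P = \frac{3}{-3 + 2} = \frac{3}{-1} = 3 \left(-1\right) = -3$)
$x{\left(K,q \right)} = -3$
$d{\left(v \right)} = \sqrt{123}$ ($d{\left(v \right)} = \sqrt{-3 + 126} = \sqrt{123}$)
$\frac{-13740 + 32878}{d{\left(\left(102 + 83\right) \left(127 + 61\right) \right)}} = \frac{-13740 + 32878}{\sqrt{123}} = 19138 \frac{\sqrt{123}}{123} = \frac{19138 \sqrt{123}}{123}$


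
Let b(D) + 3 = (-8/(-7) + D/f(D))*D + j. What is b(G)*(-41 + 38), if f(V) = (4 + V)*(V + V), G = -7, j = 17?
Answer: -43/2 ≈ -21.500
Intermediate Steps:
f(V) = 2*V*(4 + V) (f(V) = (4 + V)*(2*V) = 2*V*(4 + V))
b(D) = 14 + D*(8/7 + 1/(2*(4 + D))) (b(D) = -3 + ((-8/(-7) + D/((2*D*(4 + D))))*D + 17) = -3 + ((-8*(-⅐) + D*(1/(2*D*(4 + D))))*D + 17) = -3 + ((8/7 + 1/(2*(4 + D)))*D + 17) = -3 + (D*(8/7 + 1/(2*(4 + D))) + 17) = -3 + (17 + D*(8/7 + 1/(2*(4 + D)))) = 14 + D*(8/7 + 1/(2*(4 + D))))
b(G)*(-41 + 38) = ((784 + 16*(-7)² + 267*(-7))/(14*(4 - 7)))*(-41 + 38) = ((1/14)*(784 + 16*49 - 1869)/(-3))*(-3) = ((1/14)*(-⅓)*(784 + 784 - 1869))*(-3) = ((1/14)*(-⅓)*(-301))*(-3) = (43/6)*(-3) = -43/2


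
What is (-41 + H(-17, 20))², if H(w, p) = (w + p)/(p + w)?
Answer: 1600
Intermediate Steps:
H(w, p) = 1 (H(w, p) = (p + w)/(p + w) = 1)
(-41 + H(-17, 20))² = (-41 + 1)² = (-40)² = 1600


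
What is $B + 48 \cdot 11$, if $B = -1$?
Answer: $527$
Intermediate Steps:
$B + 48 \cdot 11 = -1 + 48 \cdot 11 = -1 + 528 = 527$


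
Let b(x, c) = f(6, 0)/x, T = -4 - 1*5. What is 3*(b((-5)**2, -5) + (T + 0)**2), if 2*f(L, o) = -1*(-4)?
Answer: 6081/25 ≈ 243.24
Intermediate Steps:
T = -9 (T = -4 - 5 = -9)
f(L, o) = 2 (f(L, o) = (-1*(-4))/2 = (1/2)*4 = 2)
b(x, c) = 2/x
3*(b((-5)**2, -5) + (T + 0)**2) = 3*(2/((-5)**2) + (-9 + 0)**2) = 3*(2/25 + (-9)**2) = 3*(2*(1/25) + 81) = 3*(2/25 + 81) = 3*(2027/25) = 6081/25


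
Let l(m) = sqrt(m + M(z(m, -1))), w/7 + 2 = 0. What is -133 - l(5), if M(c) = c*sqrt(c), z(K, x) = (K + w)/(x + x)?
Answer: -133 - sqrt(20 + 27*sqrt(2))/2 ≈ -136.81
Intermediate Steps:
w = -14 (w = -14 + 7*0 = -14 + 0 = -14)
z(K, x) = (-14 + K)/(2*x) (z(K, x) = (K - 14)/(x + x) = (-14 + K)/((2*x)) = (-14 + K)*(1/(2*x)) = (-14 + K)/(2*x))
M(c) = c**(3/2)
l(m) = sqrt(m + (7 - m/2)**(3/2)) (l(m) = sqrt(m + ((1/2)*(-14 + m)/(-1))**(3/2)) = sqrt(m + ((1/2)*(-1)*(-14 + m))**(3/2)) = sqrt(m + (7 - m/2)**(3/2)))
-133 - l(5) = -133 - sqrt(4*5 + sqrt(2)*(14 - 1*5)**(3/2))/2 = -133 - sqrt(20 + sqrt(2)*(14 - 5)**(3/2))/2 = -133 - sqrt(20 + sqrt(2)*9**(3/2))/2 = -133 - sqrt(20 + sqrt(2)*27)/2 = -133 - sqrt(20 + 27*sqrt(2))/2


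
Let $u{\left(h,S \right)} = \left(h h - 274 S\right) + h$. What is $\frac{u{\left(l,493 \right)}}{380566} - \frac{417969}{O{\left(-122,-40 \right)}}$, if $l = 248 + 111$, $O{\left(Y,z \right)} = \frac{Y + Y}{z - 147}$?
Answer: $- \frac{14872558620173}{46429052} \approx -3.2033 \cdot 10^{5}$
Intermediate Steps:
$O{\left(Y,z \right)} = \frac{2 Y}{-147 + z}$
$l = 359$
$u{\left(h,S \right)} = h + h^{2} - 274 S$ ($u{\left(h,S \right)} = \left(h^{2} - 274 S\right) + h = h + h^{2} - 274 S$)
$\frac{u{\left(l,493 \right)}}{380566} - \frac{417969}{O{\left(-122,-40 \right)}} = \frac{359 + 359^{2} - 135082}{380566} - \frac{417969}{2 \left(-122\right) \frac{1}{-147 - 40}} = \left(359 + 128881 - 135082\right) \frac{1}{380566} - \frac{417969}{2 \left(-122\right) \frac{1}{-187}} = \left(-5842\right) \frac{1}{380566} - \frac{417969}{2 \left(-122\right) \left(- \frac{1}{187}\right)} = - \frac{2921}{190283} - \frac{417969}{\frac{244}{187}} = - \frac{2921}{190283} - \frac{78160203}{244} = - \frac{14872558620173}{46429052}$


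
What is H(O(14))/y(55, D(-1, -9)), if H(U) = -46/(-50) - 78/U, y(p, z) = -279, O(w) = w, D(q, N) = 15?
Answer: 814/48825 ≈ 0.016672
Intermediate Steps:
H(U) = 23/25 - 78/U (H(U) = -46*(-1/50) - 78/U = 23/25 - 78/U)
H(O(14))/y(55, D(-1, -9)) = (23/25 - 78/14)/(-279) = (23/25 - 78*1/14)*(-1/279) = (23/25 - 39/7)*(-1/279) = -814/175*(-1/279) = 814/48825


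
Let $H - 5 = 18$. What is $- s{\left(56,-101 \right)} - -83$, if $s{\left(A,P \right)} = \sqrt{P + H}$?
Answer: $83 - i \sqrt{78} \approx 83.0 - 8.8318 i$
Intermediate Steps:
$H = 23$ ($H = 5 + 18 = 23$)
$s{\left(A,P \right)} = \sqrt{23 + P}$ ($s{\left(A,P \right)} = \sqrt{P + 23} = \sqrt{23 + P}$)
$- s{\left(56,-101 \right)} - -83 = - \sqrt{23 - 101} - -83 = - \sqrt{-78} + \left(192 - 109\right) = - i \sqrt{78} + 83 = 83 - i \sqrt{78}$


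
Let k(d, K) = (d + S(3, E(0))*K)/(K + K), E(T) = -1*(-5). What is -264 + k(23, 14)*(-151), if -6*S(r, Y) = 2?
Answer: -30481/84 ≈ -362.87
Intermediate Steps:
E(T) = 5
S(r, Y) = -⅓ (S(r, Y) = -⅙*2 = -⅓)
k(d, K) = (d - K/3)/(2*K) (k(d, K) = (d - K/3)/(K + K) = (d - K/3)/((2*K)) = (d - K/3)*(1/(2*K)) = (d - K/3)/(2*K))
-264 + k(23, 14)*(-151) = -264 + ((⅙)*(-1*14 + 3*23)/14)*(-151) = -264 + ((⅙)*(1/14)*(-14 + 69))*(-151) = -264 + ((⅙)*(1/14)*55)*(-151) = -264 + (55/84)*(-151) = -264 - 8305/84 = -30481/84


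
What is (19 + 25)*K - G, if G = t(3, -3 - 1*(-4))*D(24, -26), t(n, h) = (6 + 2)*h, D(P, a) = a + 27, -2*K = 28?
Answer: -624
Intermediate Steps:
K = -14 (K = -½*28 = -14)
D(P, a) = 27 + a
t(n, h) = 8*h
G = 8 (G = (8*(-3 - 1*(-4)))*(27 - 26) = (8*(-3 + 4))*1 = (8*1)*1 = 8*1 = 8)
(19 + 25)*K - G = (19 + 25)*(-14) - 1*8 = 44*(-14) - 8 = -616 - 8 = -624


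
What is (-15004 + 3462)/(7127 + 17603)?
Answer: -5771/12365 ≈ -0.46672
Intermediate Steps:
(-15004 + 3462)/(7127 + 17603) = -11542/24730 = -11542*1/24730 = -5771/12365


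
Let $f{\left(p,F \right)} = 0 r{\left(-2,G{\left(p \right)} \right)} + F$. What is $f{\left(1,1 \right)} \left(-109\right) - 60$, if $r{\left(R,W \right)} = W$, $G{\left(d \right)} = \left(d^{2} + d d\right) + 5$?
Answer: $-169$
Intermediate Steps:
$G{\left(d \right)} = 5 + 2 d^{2}$ ($G{\left(d \right)} = \left(d^{2} + d^{2}\right) + 5 = 2 d^{2} + 5 = 5 + 2 d^{2}$)
$f{\left(p,F \right)} = F$ ($f{\left(p,F \right)} = 0 \left(5 + 2 p^{2}\right) + F = 0 + F = F$)
$f{\left(1,1 \right)} \left(-109\right) - 60 = 1 \left(-109\right) - 60 = -109 - 60 = -169$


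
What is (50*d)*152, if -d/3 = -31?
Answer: 706800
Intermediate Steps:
d = 93 (d = -3*(-31) = 93)
(50*d)*152 = (50*93)*152 = 4650*152 = 706800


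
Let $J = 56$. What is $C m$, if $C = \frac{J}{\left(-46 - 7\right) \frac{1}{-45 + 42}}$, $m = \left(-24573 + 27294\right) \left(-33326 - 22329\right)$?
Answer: $- \frac{25441458840}{53} \approx -4.8003 \cdot 10^{8}$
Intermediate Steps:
$m = -151437255$ ($m = 2721 \left(-55655\right) = -151437255$)
$C = \frac{168}{53}$ ($C = \frac{56}{\left(-46 - 7\right) \frac{1}{-45 + 42}} = \frac{56}{\left(-53\right) \frac{1}{-3}} = \frac{56}{\left(-53\right) \left(- \frac{1}{3}\right)} = \frac{56}{\frac{53}{3}} = 56 \cdot \frac{3}{53} = \frac{168}{53} \approx 3.1698$)
$C m = \frac{168}{53} \left(-151437255\right) = - \frac{25441458840}{53}$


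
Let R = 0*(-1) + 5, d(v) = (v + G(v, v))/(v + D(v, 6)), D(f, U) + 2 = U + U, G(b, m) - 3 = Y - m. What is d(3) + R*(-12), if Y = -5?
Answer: -782/13 ≈ -60.154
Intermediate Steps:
G(b, m) = -2 - m (G(b, m) = 3 + (-5 - m) = -2 - m)
D(f, U) = -2 + 2*U (D(f, U) = -2 + (U + U) = -2 + 2*U)
d(v) = -2/(10 + v) (d(v) = (v + (-2 - v))/(v + (-2 + 2*6)) = -2/(v + (-2 + 12)) = -2/(v + 10) = -2/(10 + v))
R = 5 (R = 0 + 5 = 5)
d(3) + R*(-12) = -2/(10 + 3) + 5*(-12) = -2/13 - 60 = -782/13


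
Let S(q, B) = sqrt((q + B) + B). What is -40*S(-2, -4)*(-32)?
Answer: 1280*I*sqrt(10) ≈ 4047.7*I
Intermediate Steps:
S(q, B) = sqrt(q + 2*B) (S(q, B) = sqrt((B + q) + B) = sqrt(q + 2*B))
-40*S(-2, -4)*(-32) = -40*sqrt(-2 + 2*(-4))*(-32) = -40*sqrt(-2 - 8)*(-32) = -40*I*sqrt(10)*(-32) = 1280*I*sqrt(10)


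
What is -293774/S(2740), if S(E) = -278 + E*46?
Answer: -11299/4837 ≈ -2.3360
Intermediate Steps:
S(E) = -278 + 46*E
-293774/S(2740) = -293774/(-278 + 46*2740) = -293774/(-278 + 126040) = -293774/125762 = -293774*1/125762 = -11299/4837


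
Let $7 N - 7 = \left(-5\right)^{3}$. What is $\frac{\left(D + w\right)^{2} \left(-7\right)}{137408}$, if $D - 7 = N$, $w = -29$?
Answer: $- \frac{1156}{15029} \approx -0.076918$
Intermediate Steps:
$N = - \frac{118}{7}$ ($N = 1 + \frac{\left(-5\right)^{3}}{7} = 1 + \frac{1}{7} \left(-125\right) = 1 - \frac{125}{7} = - \frac{118}{7} \approx -16.857$)
$D = - \frac{69}{7}$ ($D = 7 - \frac{118}{7} = - \frac{69}{7} \approx -9.8571$)
$\frac{\left(D + w\right)^{2} \left(-7\right)}{137408} = \frac{\left(- \frac{69}{7} - 29\right)^{2} \left(-7\right)}{137408} = \left(- \frac{272}{7}\right)^{2} \left(-7\right) \frac{1}{137408} = \frac{73984}{49} \left(-7\right) \frac{1}{137408} = \left(- \frac{73984}{7}\right) \frac{1}{137408} = - \frac{1156}{15029}$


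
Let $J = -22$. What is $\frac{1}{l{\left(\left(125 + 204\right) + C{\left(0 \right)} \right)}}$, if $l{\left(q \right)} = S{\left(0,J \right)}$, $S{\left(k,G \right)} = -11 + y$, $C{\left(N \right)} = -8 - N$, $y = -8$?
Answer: $- \frac{1}{19} \approx -0.052632$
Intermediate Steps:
$S{\left(k,G \right)} = -19$ ($S{\left(k,G \right)} = -11 - 8 = -19$)
$l{\left(q \right)} = -19$
$\frac{1}{l{\left(\left(125 + 204\right) + C{\left(0 \right)} \right)}} = \frac{1}{-19} = - \frac{1}{19}$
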